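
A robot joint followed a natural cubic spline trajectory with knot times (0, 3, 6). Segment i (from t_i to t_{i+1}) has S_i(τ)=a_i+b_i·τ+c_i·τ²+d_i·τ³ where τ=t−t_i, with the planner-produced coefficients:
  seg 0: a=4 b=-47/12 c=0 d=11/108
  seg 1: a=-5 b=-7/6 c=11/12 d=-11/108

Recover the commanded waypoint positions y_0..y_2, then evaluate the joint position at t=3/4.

y_0=4 y_1=-5 y_2=-3
S(3/4) = 283/256

y_0 = S_0(0) = a_0 = 4
y_1 = S_1(0) = a_1 = -5
y_2 = S_1(3) = -3
t_q=3/4 is in segment 0 (τ=3/4); S_0(τ)=283/256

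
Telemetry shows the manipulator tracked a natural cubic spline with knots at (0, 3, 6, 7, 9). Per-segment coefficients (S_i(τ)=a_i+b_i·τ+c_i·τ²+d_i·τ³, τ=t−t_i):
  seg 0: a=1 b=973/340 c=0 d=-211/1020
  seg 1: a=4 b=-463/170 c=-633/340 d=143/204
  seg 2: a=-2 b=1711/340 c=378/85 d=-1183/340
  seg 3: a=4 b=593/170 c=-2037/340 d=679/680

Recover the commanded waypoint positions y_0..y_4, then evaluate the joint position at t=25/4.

y_0 = S_0(0) = a_0 = 1
y_1 = S_1(0) = a_1 = 4
y_2 = S_2(0) = a_2 = -2
y_3 = S_3(0) = a_3 = 4
y_4 = S_3(2) = -5
t_q=25/4 is in segment 2 (τ=1/4); S_2(τ)=-11279/21760

y_0=1 y_1=4 y_2=-2 y_3=4 y_4=-5
S(25/4) = -11279/21760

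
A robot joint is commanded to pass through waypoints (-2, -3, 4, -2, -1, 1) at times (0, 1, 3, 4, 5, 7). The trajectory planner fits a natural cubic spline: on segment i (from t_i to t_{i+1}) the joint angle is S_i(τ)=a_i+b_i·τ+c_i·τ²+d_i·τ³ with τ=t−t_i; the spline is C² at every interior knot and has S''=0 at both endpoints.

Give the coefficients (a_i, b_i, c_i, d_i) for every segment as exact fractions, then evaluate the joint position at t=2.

Δ: Δ0=-1, Δ1=7/2, Δ2=-6, Δ3=1, Δ4=1
row 1: diag=6, rhs=27; c'=1/3, d'=9/2
row 2: denom=6−2·1/3=16/3; d'=(-57−2·9/2)/(16/3)=-99/8
row 3: denom=4−1·3/16=61/16; d'=(42−1·-99/8)/(61/16)=870/61
row 4: denom=6−1·16/61=350/61; d'=(0−1·870/61)/(350/61)=-87/35
back: M4=-87/35
back: M3=870/61−16/61·-87/35=522/35
back: M2=-99/8−3/16·522/35=-531/35
back: M1=9/2−1/3·-531/35=669/70
M: M0=0, M1=669/70, M2=-531/35, M3=522/35, M4=-87/35, M5=0
seg 0: a=-2, c=M0/2=0, d=(M1−M0)/(6·1)=223/140, b=Δ0−h0·(2M0+M1)/6=-363/140
seg 1: a=-3, c=M1/2=669/140, d=(M2−M1)/(6·2)=-577/280, b=Δ1−h1·(2M1+M2)/6=153/70
seg 2: a=4, c=M2/2=-531/70, d=(M3−M2)/(6·1)=351/70, b=Δ2−h2·(2M2+M3)/6=-24/7
seg 3: a=-2, c=M3/2=261/35, d=(M4−M3)/(6·1)=-29/10, b=Δ3−h3·(2M3+M4)/6=-249/70
seg 4: a=-1, c=M4/2=-87/70, d=(M5−M4)/(6·2)=29/140, b=Δ4−h4·(2M4+M5)/6=93/35
t_q=2 → seg 1, τ=1; S=-3+153/70·τ+669/140·τ²+-577/280·τ³=533/280

  seg 0: a=-2 b=-363/140 c=0 d=223/140
  seg 1: a=-3 b=153/70 c=669/140 d=-577/280
  seg 2: a=4 b=-24/7 c=-531/70 d=351/70
  seg 3: a=-2 b=-249/70 c=261/35 d=-29/10
  seg 4: a=-1 b=93/35 c=-87/70 d=29/140
S(2) = 533/280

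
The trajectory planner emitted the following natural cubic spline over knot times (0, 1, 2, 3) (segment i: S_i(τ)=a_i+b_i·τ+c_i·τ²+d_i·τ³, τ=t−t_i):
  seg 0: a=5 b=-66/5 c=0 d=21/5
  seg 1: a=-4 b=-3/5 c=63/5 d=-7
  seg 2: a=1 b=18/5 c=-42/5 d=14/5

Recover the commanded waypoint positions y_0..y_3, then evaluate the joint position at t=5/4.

y_0=5 y_1=-4 y_2=1 y_3=-1
S(5/4) = -1111/320

y_0 = S_0(0) = a_0 = 5
y_1 = S_1(0) = a_1 = -4
y_2 = S_2(0) = a_2 = 1
y_3 = S_2(1) = -1
t_q=5/4 is in segment 1 (τ=1/4); S_1(τ)=-1111/320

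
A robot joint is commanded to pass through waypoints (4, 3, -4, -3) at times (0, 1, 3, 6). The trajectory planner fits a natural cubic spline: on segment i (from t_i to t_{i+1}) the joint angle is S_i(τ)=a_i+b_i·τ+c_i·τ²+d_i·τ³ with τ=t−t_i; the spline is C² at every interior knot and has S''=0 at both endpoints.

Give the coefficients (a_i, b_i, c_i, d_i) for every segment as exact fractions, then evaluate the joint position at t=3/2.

  seg 0: a=4 b=-5/12 c=0 d=-7/12
  seg 1: a=3 b=-13/6 c=-7/4 d=13/24
  seg 2: a=-4 b=-8/3 c=3/2 d=-1/6
S(3/2) = 99/64

Δ: Δ0=-1, Δ1=-7/2, Δ2=1/3
row 1: diag=6, rhs=-15; c'=1/3, d'=-5/2
row 2: denom=10−2·1/3=28/3; d'=(23−2·-5/2)/(28/3)=3
back: M2=3
back: M1=-5/2−1/3·3=-7/2
M: M0=0, M1=-7/2, M2=3, M3=0
seg 0: a=4, c=M0/2=0, d=(M1−M0)/(6·1)=-7/12, b=Δ0−h0·(2M0+M1)/6=-5/12
seg 1: a=3, c=M1/2=-7/4, d=(M2−M1)/(6·2)=13/24, b=Δ1−h1·(2M1+M2)/6=-13/6
seg 2: a=-4, c=M2/2=3/2, d=(M3−M2)/(6·3)=-1/6, b=Δ2−h2·(2M2+M3)/6=-8/3
t_q=3/2 → seg 1, τ=1/2; S=3+-13/6·τ+-7/4·τ²+13/24·τ³=99/64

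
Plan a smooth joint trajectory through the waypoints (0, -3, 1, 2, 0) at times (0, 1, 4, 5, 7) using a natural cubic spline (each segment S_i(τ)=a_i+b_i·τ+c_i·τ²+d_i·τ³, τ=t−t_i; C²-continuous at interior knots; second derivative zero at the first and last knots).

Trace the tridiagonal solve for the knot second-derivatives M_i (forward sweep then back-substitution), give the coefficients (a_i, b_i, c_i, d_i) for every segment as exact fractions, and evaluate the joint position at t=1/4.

Δ: Δ0=-3, Δ1=4/3, Δ2=1, Δ3=-1
row 1: diag=8, rhs=26; c'=3/8, d'=13/4
row 2: denom=8−3·3/8=55/8; d'=(-2−3·13/4)/(55/8)=-94/55
row 3: denom=6−1·8/55=322/55; d'=(-12−1·-94/55)/(322/55)=-283/161
back: M3=-283/161
back: M2=-94/55−8/55·-283/161=-234/161
back: M1=13/4−3/8·-234/161=611/161
M: M0=0, M1=611/161, M2=-234/161, M3=-283/161, M4=0
seg 0: a=0, c=M0/2=0, d=(M1−M0)/(6·1)=611/966, b=Δ0−h0·(2M0+M1)/6=-3509/966
seg 1: a=-3, c=M1/2=611/322, d=(M2−M1)/(6·3)=-845/2898, b=Δ1−h1·(2M1+M2)/6=-838/483
seg 2: a=1, c=M2/2=-117/161, d=(M3−M2)/(6·1)=-7/138, b=Δ2−h2·(2M2+M3)/6=1717/966
seg 3: a=2, c=M3/2=-283/322, d=(M4−M3)/(6·2)=283/1932, b=Δ3−h3·(2M3+M4)/6=83/483
t_q=1/4 → seg 0, τ=1/4; S=0+-3509/966·τ+0·τ²+611/966·τ³=-18511/20608

  seg 0: a=0 b=-3509/966 c=0 d=611/966
  seg 1: a=-3 b=-838/483 c=611/322 d=-845/2898
  seg 2: a=1 b=1717/966 c=-117/161 d=-7/138
  seg 3: a=2 b=83/483 c=-283/322 d=283/1932
S(1/4) = -18511/20608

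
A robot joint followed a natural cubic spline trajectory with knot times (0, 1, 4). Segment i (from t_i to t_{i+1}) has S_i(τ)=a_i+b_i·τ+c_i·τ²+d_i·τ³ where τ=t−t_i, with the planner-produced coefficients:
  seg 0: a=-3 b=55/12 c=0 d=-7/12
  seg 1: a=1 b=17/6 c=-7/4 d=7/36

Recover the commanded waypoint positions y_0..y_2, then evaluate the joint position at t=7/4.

y_0 = S_0(0) = a_0 = -3
y_1 = S_1(0) = a_1 = 1
y_2 = S_1(3) = -1
t_q=7/4 is in segment 1 (τ=3/4); S_1(τ)=569/256

y_0=-3 y_1=1 y_2=-1
S(7/4) = 569/256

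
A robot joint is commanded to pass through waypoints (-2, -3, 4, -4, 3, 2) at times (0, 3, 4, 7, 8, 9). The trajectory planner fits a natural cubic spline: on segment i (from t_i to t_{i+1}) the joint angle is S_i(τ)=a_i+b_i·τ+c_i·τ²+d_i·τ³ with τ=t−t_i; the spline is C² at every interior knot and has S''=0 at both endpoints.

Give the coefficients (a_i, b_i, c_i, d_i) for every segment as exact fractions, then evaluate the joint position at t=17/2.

  seg 0: a=-2 b=-6538/1665 c=0 d=5983/14985
  seg 1: a=-3 b=11411/1665 c=5983/1665 d=-1913/555
  seg 2: a=4 b=1232/333 c=-11234/1665 d=23102/14985
  seg 3: a=-4 b=8062/1665 c=3956/555 d=-1655/333
  seg 4: a=3 b=6973/1665 c=-4319/555 d=4319/1665
S(17/2) = 15419/4440

Δ: Δ0=-1/3, Δ1=7, Δ2=-8/3, Δ3=7, Δ4=-1
row 1: diag=8, rhs=44; c'=1/8, d'=11/2
row 2: denom=8−1·1/8=63/8; d'=(-58−1·11/2)/(63/8)=-508/63
row 3: denom=8−3·8/21=48/7; d'=(58−3·-508/63)/(48/7)=863/72
row 4: denom=4−1·7/48=185/48; d'=(-48−1·863/72)/(185/48)=-8638/555
back: M4=-8638/555
back: M3=863/72−7/48·-8638/555=7912/555
back: M2=-508/63−8/21·7912/555=-22468/1665
back: M1=11/2−1/8·-22468/1665=11966/1665
M: M0=0, M1=11966/1665, M2=-22468/1665, M3=7912/555, M4=-8638/555, M5=0
seg 0: a=-2, c=M0/2=0, d=(M1−M0)/(6·3)=5983/14985, b=Δ0−h0·(2M0+M1)/6=-6538/1665
seg 1: a=-3, c=M1/2=5983/1665, d=(M2−M1)/(6·1)=-1913/555, b=Δ1−h1·(2M1+M2)/6=11411/1665
seg 2: a=4, c=M2/2=-11234/1665, d=(M3−M2)/(6·3)=23102/14985, b=Δ2−h2·(2M2+M3)/6=1232/333
seg 3: a=-4, c=M3/2=3956/555, d=(M4−M3)/(6·1)=-1655/333, b=Δ3−h3·(2M3+M4)/6=8062/1665
seg 4: a=3, c=M4/2=-4319/555, d=(M5−M4)/(6·1)=4319/1665, b=Δ4−h4·(2M4+M5)/6=6973/1665
t_q=17/2 → seg 4, τ=1/2; S=3+6973/1665·τ+-4319/555·τ²+4319/1665·τ³=15419/4440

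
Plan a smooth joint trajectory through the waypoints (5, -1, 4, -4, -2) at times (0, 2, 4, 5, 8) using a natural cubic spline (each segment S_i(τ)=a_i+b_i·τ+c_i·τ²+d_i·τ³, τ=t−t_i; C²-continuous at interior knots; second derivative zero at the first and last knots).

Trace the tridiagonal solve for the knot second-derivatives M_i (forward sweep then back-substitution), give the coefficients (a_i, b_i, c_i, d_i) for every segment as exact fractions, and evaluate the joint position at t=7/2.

  seg 0: a=5 b=-5759/1032 c=0 d=2663/4128
  seg 1: a=-1 b=1115/516 c=2663/688 d=-7639/4128
  seg 2: a=4 b=-4709/1032 c=-311/43 d=3917/1032
  seg 3: a=-4 b=-3943/516 c=1429/344 d=-1429/3096
S(7/2) = 51789/11008

Δ: Δ0=-3, Δ1=5/2, Δ2=-8, Δ3=2/3
row 1: diag=8, rhs=33; c'=1/4, d'=33/8
row 2: denom=6−2·1/4=11/2; d'=(-63−2·33/8)/(11/2)=-285/22
row 3: denom=8−1·2/11=86/11; d'=(52−1·-285/22)/(86/11)=1429/172
back: M3=1429/172
back: M2=-285/22−2/11·1429/172=-622/43
back: M1=33/8−1/4·-622/43=2663/344
M: M0=0, M1=2663/344, M2=-622/43, M3=1429/172, M4=0
seg 0: a=5, c=M0/2=0, d=(M1−M0)/(6·2)=2663/4128, b=Δ0−h0·(2M0+M1)/6=-5759/1032
seg 1: a=-1, c=M1/2=2663/688, d=(M2−M1)/(6·2)=-7639/4128, b=Δ1−h1·(2M1+M2)/6=1115/516
seg 2: a=4, c=M2/2=-311/43, d=(M3−M2)/(6·1)=3917/1032, b=Δ2−h2·(2M2+M3)/6=-4709/1032
seg 3: a=-4, c=M3/2=1429/344, d=(M4−M3)/(6·3)=-1429/3096, b=Δ3−h3·(2M3+M4)/6=-3943/516
t_q=7/2 → seg 1, τ=3/2; S=-1+1115/516·τ+2663/688·τ²+-7639/4128·τ³=51789/11008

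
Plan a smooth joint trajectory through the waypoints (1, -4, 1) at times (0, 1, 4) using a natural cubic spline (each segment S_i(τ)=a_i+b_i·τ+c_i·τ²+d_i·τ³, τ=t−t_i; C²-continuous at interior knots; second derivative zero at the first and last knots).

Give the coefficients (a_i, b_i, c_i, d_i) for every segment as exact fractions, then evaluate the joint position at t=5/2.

Δ: Δ0=-5, Δ1=5/3
row 1: diag=8, rhs=40; c'=3/8, d'=5
back: M1=5
M: M0=0, M1=5, M2=0
seg 0: a=1, c=M0/2=0, d=(M1−M0)/(6·1)=5/6, b=Δ0−h0·(2M0+M1)/6=-35/6
seg 1: a=-4, c=M1/2=5/2, d=(M2−M1)/(6·3)=-5/18, b=Δ1−h1·(2M1+M2)/6=-10/3
t_q=5/2 → seg 1, τ=3/2; S=-4+-10/3·τ+5/2·τ²+-5/18·τ³=-69/16

  seg 0: a=1 b=-35/6 c=0 d=5/6
  seg 1: a=-4 b=-10/3 c=5/2 d=-5/18
S(5/2) = -69/16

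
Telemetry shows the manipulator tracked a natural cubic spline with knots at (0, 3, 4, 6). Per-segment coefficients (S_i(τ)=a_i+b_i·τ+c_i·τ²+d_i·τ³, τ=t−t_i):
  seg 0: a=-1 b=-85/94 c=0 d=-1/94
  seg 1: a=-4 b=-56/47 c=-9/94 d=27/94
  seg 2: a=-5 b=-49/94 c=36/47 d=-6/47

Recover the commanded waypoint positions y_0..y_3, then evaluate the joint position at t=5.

y_0=-1 y_1=-4 y_2=-5 y_3=-4
S(5) = -459/94

y_0 = S_0(0) = a_0 = -1
y_1 = S_1(0) = a_1 = -4
y_2 = S_2(0) = a_2 = -5
y_3 = S_2(2) = -4
t_q=5 is in segment 2 (τ=1); S_2(τ)=-459/94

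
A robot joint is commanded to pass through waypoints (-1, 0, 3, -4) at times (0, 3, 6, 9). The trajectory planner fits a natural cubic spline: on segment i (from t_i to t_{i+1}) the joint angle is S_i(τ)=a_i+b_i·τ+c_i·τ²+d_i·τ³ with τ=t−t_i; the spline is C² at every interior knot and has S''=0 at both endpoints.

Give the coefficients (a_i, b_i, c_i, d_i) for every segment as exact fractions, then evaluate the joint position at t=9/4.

Δ: Δ0=1/3, Δ1=1, Δ2=-7/3
row 1: diag=12, rhs=4; c'=1/4, d'=1/3
row 2: denom=12−3·1/4=45/4; d'=(-20−3·1/3)/(45/4)=-28/15
back: M2=-28/15
back: M1=1/3−1/4·-28/15=4/5
M: M0=0, M1=4/5, M2=-28/15, M3=0
seg 0: a=-1, c=M0/2=0, d=(M1−M0)/(6·3)=2/45, b=Δ0−h0·(2M0+M1)/6=-1/15
seg 1: a=0, c=M1/2=2/5, d=(M2−M1)/(6·3)=-4/27, b=Δ1−h1·(2M1+M2)/6=17/15
seg 2: a=3, c=M2/2=-14/15, d=(M3−M2)/(6·3)=14/135, b=Δ2−h2·(2M2+M3)/6=-7/15
t_q=9/4 → seg 0, τ=9/4; S=-1+-1/15·τ+0·τ²+2/45·τ³=-103/160

  seg 0: a=-1 b=-1/15 c=0 d=2/45
  seg 1: a=0 b=17/15 c=2/5 d=-4/27
  seg 2: a=3 b=-7/15 c=-14/15 d=14/135
S(9/4) = -103/160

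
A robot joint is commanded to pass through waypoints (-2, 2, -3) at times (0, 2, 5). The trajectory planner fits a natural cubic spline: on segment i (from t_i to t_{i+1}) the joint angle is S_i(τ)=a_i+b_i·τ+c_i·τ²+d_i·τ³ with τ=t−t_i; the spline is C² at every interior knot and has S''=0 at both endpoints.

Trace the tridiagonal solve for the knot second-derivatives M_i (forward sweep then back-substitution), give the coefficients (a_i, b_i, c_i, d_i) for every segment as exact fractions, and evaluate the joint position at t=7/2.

Δ: Δ0=2, Δ1=-5/3
row 1: diag=10, rhs=-22; c'=3/10, d'=-11/5
back: M1=-11/5
M: M0=0, M1=-11/5, M2=0
seg 0: a=-2, c=M0/2=0, d=(M1−M0)/(6·2)=-11/60, b=Δ0−h0·(2M0+M1)/6=41/15
seg 1: a=2, c=M1/2=-11/10, d=(M2−M1)/(6·3)=11/90, b=Δ1−h1·(2M1+M2)/6=8/15
t_q=7/2 → seg 1, τ=3/2; S=2+8/15·τ+-11/10·τ²+11/90·τ³=59/80

  seg 0: a=-2 b=41/15 c=0 d=-11/60
  seg 1: a=2 b=8/15 c=-11/10 d=11/90
S(7/2) = 59/80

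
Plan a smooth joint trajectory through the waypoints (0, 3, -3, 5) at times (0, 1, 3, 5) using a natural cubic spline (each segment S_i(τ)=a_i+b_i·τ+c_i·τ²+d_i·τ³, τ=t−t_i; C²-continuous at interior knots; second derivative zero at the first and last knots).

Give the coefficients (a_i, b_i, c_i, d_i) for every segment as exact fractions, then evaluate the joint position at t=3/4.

Δ: Δ0=3, Δ1=-3, Δ2=4
row 1: diag=6, rhs=-36; c'=1/3, d'=-6
row 2: denom=8−2·1/3=22/3; d'=(42−2·-6)/(22/3)=81/11
back: M2=81/11
back: M1=-6−1/3·81/11=-93/11
M: M0=0, M1=-93/11, M2=81/11, M3=0
seg 0: a=0, c=M0/2=0, d=(M1−M0)/(6·1)=-31/22, b=Δ0−h0·(2M0+M1)/6=97/22
seg 1: a=3, c=M1/2=-93/22, d=(M2−M1)/(6·2)=29/22, b=Δ1−h1·(2M1+M2)/6=2/11
seg 2: a=-3, c=M2/2=81/22, d=(M3−M2)/(6·2)=-27/44, b=Δ2−h2·(2M2+M3)/6=-10/11
t_q=3/4 → seg 0, τ=3/4; S=0+97/22·τ+0·τ²+-31/22·τ³=3819/1408

  seg 0: a=0 b=97/22 c=0 d=-31/22
  seg 1: a=3 b=2/11 c=-93/22 d=29/22
  seg 2: a=-3 b=-10/11 c=81/22 d=-27/44
S(3/4) = 3819/1408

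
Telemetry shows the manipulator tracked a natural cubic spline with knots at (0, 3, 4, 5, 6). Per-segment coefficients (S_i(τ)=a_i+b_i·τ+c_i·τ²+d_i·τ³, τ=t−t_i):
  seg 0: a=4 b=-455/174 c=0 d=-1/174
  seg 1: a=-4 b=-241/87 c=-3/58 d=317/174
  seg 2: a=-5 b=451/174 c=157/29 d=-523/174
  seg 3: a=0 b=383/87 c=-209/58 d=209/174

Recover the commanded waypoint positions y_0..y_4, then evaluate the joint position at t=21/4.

y_0 = S_0(0) = a_0 = 4
y_1 = S_1(0) = a_1 = -4
y_2 = S_2(0) = a_2 = -5
y_3 = S_3(0) = a_3 = 0
y_4 = S_3(1) = 2
t_q=21/4 is in segment 3 (τ=1/4); S_3(τ)=3319/3712

y_0=4 y_1=-4 y_2=-5 y_3=0 y_4=2
S(21/4) = 3319/3712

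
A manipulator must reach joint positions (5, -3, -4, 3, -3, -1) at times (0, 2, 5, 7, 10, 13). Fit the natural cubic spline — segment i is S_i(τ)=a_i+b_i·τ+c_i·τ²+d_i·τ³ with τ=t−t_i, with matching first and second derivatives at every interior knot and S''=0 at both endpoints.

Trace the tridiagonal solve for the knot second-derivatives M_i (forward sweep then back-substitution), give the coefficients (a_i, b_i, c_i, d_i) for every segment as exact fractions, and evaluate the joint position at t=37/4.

Δ: Δ0=-4, Δ1=-1/3, Δ2=7/2, Δ3=-2, Δ4=2/3
row 1: diag=10, rhs=22; c'=3/10, d'=11/5
row 2: denom=10−3·3/10=91/10; d'=(23−3·11/5)/(91/10)=164/91
row 3: denom=10−2·20/91=870/91; d'=(-33−2·164/91)/(870/91)=-3331/870
row 4: denom=12−3·91/290=3207/290; d'=(16−3·-3331/870)/(3207/290)=2657/1069
back: M4=2657/1069
back: M3=-3331/870−91/290·2657/1069=-14780/3207
back: M2=164/91−20/91·-14780/3207=9028/3207
back: M1=11/5−3/10·9028/3207=1449/1069
M: M0=0, M1=1449/1069, M2=9028/3207, M3=-14780/3207, M4=2657/1069, M5=0
seg 0: a=5, c=M0/2=0, d=(M1−M0)/(6·2)=483/4276, b=Δ0−h0·(2M0+M1)/6=-4759/1069
seg 1: a=-3, c=M1/2=1449/2138, d=(M2−M1)/(6·3)=4681/57726, b=Δ1−h1·(2M1+M2)/6=-3310/1069
seg 2: a=-4, c=M2/2=4514/3207, d=(M3−M2)/(6·2)=-1984/3207, b=Δ2−h2·(2M2+M3)/6=6755/2138
seg 3: a=3, c=M3/2=-7390/3207, d=(M4−M3)/(6·3)=22751/57726, b=Δ3−h3·(2M3+M4)/6=8761/6414
seg 4: a=-3, c=M4/2=2657/2138, d=(M5−M4)/(6·3)=-2657/19242, b=Δ4−h4·(2M4+M5)/6=-5833/3207
t_q=37/4 → seg 3, τ=9/4; S=3+8761/6414·τ+-7390/3207·τ²+22751/57726·τ³=-150939/136832

  seg 0: a=5 b=-4759/1069 c=0 d=483/4276
  seg 1: a=-3 b=-3310/1069 c=1449/2138 d=4681/57726
  seg 2: a=-4 b=6755/2138 c=4514/3207 d=-1984/3207
  seg 3: a=3 b=8761/6414 c=-7390/3207 d=22751/57726
  seg 4: a=-3 b=-5833/3207 c=2657/2138 d=-2657/19242
S(37/4) = -150939/136832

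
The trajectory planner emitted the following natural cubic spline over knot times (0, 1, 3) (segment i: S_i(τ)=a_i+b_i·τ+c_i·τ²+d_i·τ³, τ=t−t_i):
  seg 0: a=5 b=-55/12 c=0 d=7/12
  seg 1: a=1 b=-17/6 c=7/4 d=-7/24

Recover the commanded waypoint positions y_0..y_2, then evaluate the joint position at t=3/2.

y_0=5 y_1=1 y_2=0
S(3/2) = -1/64

y_0 = S_0(0) = a_0 = 5
y_1 = S_1(0) = a_1 = 1
y_2 = S_1(2) = 0
t_q=3/2 is in segment 1 (τ=1/2); S_1(τ)=-1/64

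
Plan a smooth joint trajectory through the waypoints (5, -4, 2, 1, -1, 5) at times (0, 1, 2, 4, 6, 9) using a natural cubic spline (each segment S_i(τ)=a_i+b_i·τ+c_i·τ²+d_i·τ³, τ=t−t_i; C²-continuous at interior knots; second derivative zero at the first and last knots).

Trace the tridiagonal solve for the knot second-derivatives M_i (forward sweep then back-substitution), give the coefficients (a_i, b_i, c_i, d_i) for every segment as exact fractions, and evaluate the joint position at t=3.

  seg 0: a=5 b=-5251/397 c=0 d=1678/397
  seg 1: a=-4 b=-217/397 c=5034/397 d=-2435/397
  seg 2: a=2 b=2546/397 c=-2271/397 d=3595/3176
  seg 3: a=1 b=-2291/794 c=1701/1588 d=-51/794
  seg 4: a=-1 b=499/794 c=1089/1588 d=-121/1588
S(3) = 12147/3176

Δ: Δ0=-9, Δ1=6, Δ2=-1/2, Δ3=-1, Δ4=2
row 1: diag=4, rhs=90; c'=1/4, d'=45/2
row 2: denom=6−1·1/4=23/4; d'=(-39−1·45/2)/(23/4)=-246/23
row 3: denom=8−2·8/23=168/23; d'=(-3−2·-246/23)/(168/23)=141/56
row 4: denom=10−2·23/84=397/42; d'=(18−2·141/56)/(397/42)=1089/794
back: M4=1089/794
back: M3=141/56−23/84·1089/794=1701/794
back: M2=-246/23−8/23·1701/794=-4542/397
back: M1=45/2−1/4·-4542/397=10068/397
M: M0=0, M1=10068/397, M2=-4542/397, M3=1701/794, M4=1089/794, M5=0
seg 0: a=5, c=M0/2=0, d=(M1−M0)/(6·1)=1678/397, b=Δ0−h0·(2M0+M1)/6=-5251/397
seg 1: a=-4, c=M1/2=5034/397, d=(M2−M1)/(6·1)=-2435/397, b=Δ1−h1·(2M1+M2)/6=-217/397
seg 2: a=2, c=M2/2=-2271/397, d=(M3−M2)/(6·2)=3595/3176, b=Δ2−h2·(2M2+M3)/6=2546/397
seg 3: a=1, c=M3/2=1701/1588, d=(M4−M3)/(6·2)=-51/794, b=Δ3−h3·(2M3+M4)/6=-2291/794
seg 4: a=-1, c=M4/2=1089/1588, d=(M5−M4)/(6·3)=-121/1588, b=Δ4−h4·(2M4+M5)/6=499/794
t_q=3 → seg 2, τ=1; S=2+2546/397·τ+-2271/397·τ²+3595/3176·τ³=12147/3176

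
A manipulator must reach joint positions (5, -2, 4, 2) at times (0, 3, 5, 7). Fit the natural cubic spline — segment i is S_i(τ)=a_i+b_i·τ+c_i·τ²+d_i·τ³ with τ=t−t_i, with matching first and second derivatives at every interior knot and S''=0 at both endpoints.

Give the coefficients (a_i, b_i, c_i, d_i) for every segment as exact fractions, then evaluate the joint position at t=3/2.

  seg 0: a=5 b=-13/3 c=0 d=2/9
  seg 1: a=-2 b=5/3 c=2 d=-2/3
  seg 2: a=4 b=5/3 c=-2 d=1/3
S(3/2) = -3/4

Δ: Δ0=-7/3, Δ1=3, Δ2=-1
row 1: diag=10, rhs=32; c'=1/5, d'=16/5
row 2: denom=8−2·1/5=38/5; d'=(-24−2·16/5)/(38/5)=-4
back: M2=-4
back: M1=16/5−1/5·-4=4
M: M0=0, M1=4, M2=-4, M3=0
seg 0: a=5, c=M0/2=0, d=(M1−M0)/(6·3)=2/9, b=Δ0−h0·(2M0+M1)/6=-13/3
seg 1: a=-2, c=M1/2=2, d=(M2−M1)/(6·2)=-2/3, b=Δ1−h1·(2M1+M2)/6=5/3
seg 2: a=4, c=M2/2=-2, d=(M3−M2)/(6·2)=1/3, b=Δ2−h2·(2M2+M3)/6=5/3
t_q=3/2 → seg 0, τ=3/2; S=5+-13/3·τ+0·τ²+2/9·τ³=-3/4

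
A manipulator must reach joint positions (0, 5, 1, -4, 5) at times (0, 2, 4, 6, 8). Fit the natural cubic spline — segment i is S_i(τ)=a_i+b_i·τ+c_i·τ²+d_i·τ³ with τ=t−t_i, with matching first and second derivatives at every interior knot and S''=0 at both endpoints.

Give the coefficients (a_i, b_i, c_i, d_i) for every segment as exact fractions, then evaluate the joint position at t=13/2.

Δ: Δ0=5/2, Δ1=-2, Δ2=-5/2, Δ3=9/2
row 1: diag=8, rhs=-27; c'=1/4, d'=-27/8
row 2: denom=8−2·1/4=15/2; d'=(-3−2·-27/8)/(15/2)=1/2
row 3: denom=8−2·4/15=112/15; d'=(42−2·1/2)/(112/15)=615/112
back: M3=615/112
back: M2=1/2−4/15·615/112=-27/28
back: M1=-27/8−1/4·-27/28=-351/112
M: M0=0, M1=-351/112, M2=-27/28, M3=615/112, M4=0
seg 0: a=0, c=M0/2=0, d=(M1−M0)/(6·2)=-117/448, b=Δ0−h0·(2M0+M1)/6=397/112
seg 1: a=5, c=M1/2=-351/224, d=(M2−M1)/(6·2)=81/448, b=Δ1−h1·(2M1+M2)/6=23/56
seg 2: a=1, c=M2/2=-27/56, d=(M3−M2)/(6·2)=241/448, b=Δ2−h2·(2M2+M3)/6=-59/16
seg 3: a=-4, c=M3/2=615/224, d=(M4−M3)/(6·2)=-205/448, b=Δ3−h3·(2M3+M4)/6=47/56
t_q=13/2 → seg 3, τ=1/2; S=-4+47/56·τ+615/224·τ²+-205/448·τ³=-1511/512

  seg 0: a=0 b=397/112 c=0 d=-117/448
  seg 1: a=5 b=23/56 c=-351/224 d=81/448
  seg 2: a=1 b=-59/16 c=-27/56 d=241/448
  seg 3: a=-4 b=47/56 c=615/224 d=-205/448
S(13/2) = -1511/512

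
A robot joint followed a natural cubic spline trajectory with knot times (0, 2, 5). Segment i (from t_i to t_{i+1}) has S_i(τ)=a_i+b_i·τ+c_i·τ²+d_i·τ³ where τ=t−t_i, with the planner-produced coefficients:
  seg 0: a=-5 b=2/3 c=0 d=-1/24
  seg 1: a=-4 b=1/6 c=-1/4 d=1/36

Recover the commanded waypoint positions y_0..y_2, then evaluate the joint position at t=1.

y_0 = S_0(0) = a_0 = -5
y_1 = S_1(0) = a_1 = -4
y_2 = S_1(3) = -5
t_q=1 is in segment 0 (τ=1); S_0(τ)=-35/8

y_0=-5 y_1=-4 y_2=-5
S(1) = -35/8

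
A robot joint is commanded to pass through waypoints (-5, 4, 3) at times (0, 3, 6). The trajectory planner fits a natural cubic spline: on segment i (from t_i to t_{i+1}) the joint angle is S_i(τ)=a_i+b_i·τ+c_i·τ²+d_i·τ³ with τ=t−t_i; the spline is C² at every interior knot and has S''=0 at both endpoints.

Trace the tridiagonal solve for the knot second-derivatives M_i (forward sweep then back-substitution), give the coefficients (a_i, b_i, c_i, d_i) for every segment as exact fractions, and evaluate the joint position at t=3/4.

Δ: Δ0=3, Δ1=-1/3
row 1: diag=12, rhs=-20; c'=1/4, d'=-5/3
back: M1=-5/3
M: M0=0, M1=-5/3, M2=0
seg 0: a=-5, c=M0/2=0, d=(M1−M0)/(6·3)=-5/54, b=Δ0−h0·(2M0+M1)/6=23/6
seg 1: a=4, c=M1/2=-5/6, d=(M2−M1)/(6·3)=5/54, b=Δ1−h1·(2M1+M2)/6=4/3
t_q=3/4 → seg 0, τ=3/4; S=-5+23/6·τ+0·τ²+-5/54·τ³=-277/128

  seg 0: a=-5 b=23/6 c=0 d=-5/54
  seg 1: a=4 b=4/3 c=-5/6 d=5/54
S(3/4) = -277/128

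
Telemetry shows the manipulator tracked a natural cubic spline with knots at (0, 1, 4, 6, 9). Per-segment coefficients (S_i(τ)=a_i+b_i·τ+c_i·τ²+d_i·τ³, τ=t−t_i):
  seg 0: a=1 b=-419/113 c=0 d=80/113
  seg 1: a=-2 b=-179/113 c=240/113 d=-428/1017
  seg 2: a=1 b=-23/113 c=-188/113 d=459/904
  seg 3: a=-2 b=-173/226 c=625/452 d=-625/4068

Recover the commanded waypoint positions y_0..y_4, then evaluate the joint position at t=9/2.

y_0=1 y_1=-2 y_2=1 y_3=-2 y_4=4
S(9/2) = 3947/7232

y_0 = S_0(0) = a_0 = 1
y_1 = S_1(0) = a_1 = -2
y_2 = S_2(0) = a_2 = 1
y_3 = S_3(0) = a_3 = -2
y_4 = S_3(3) = 4
t_q=9/2 is in segment 2 (τ=1/2); S_2(τ)=3947/7232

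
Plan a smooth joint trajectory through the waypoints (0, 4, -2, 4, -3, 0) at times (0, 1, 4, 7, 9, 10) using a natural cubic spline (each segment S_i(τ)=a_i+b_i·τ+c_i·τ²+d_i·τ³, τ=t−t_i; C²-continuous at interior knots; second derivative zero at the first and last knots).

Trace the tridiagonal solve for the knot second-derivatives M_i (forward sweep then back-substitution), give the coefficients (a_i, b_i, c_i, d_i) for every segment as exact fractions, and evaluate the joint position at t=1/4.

Δ: Δ0=4, Δ1=-2, Δ2=2, Δ3=-7/2, Δ4=3
row 1: diag=8, rhs=-36; c'=3/8, d'=-9/2
row 2: denom=12−3·3/8=87/8; d'=(24−3·-9/2)/(87/8)=100/29
row 3: denom=10−3·8/29=266/29; d'=(-33−3·100/29)/(266/29)=-1257/266
row 4: denom=6−2·29/133=740/133; d'=(39−2·-1257/266)/(740/133)=1611/185
back: M4=1611/185
back: M3=-1257/266−29/133·1611/185=-2451/370
back: M2=100/29−8/29·-2451/370=976/185
back: M1=-9/2−3/8·976/185=-2397/370
M: M0=0, M1=-2397/370, M2=976/185, M3=-2451/370, M4=1611/185, M5=0
seg 0: a=0, c=M0/2=0, d=(M1−M0)/(6·1)=-799/740, b=Δ0−h0·(2M0+M1)/6=3759/740
seg 1: a=4, c=M1/2=-2397/740, d=(M2−M1)/(6·3)=4349/6660, b=Δ1−h1·(2M1+M2)/6=681/370
seg 2: a=-2, c=M2/2=488/185, d=(M3−M2)/(6·3)=-119/180, b=Δ2−h2·(2M2+M3)/6=27/740
seg 3: a=4, c=M3/2=-2451/740, d=(M4−M3)/(6·2)=1891/1480, b=Δ3−h3·(2M3+M4)/6=-147/74
seg 4: a=-3, c=M4/2=1611/370, d=(M5−M4)/(6·1)=-537/370, b=Δ4−h4·(2M4+M5)/6=18/185
t_q=1/4 → seg 0, τ=1/4; S=0+3759/740·τ+0·τ²+-799/740·τ³=11869/9472

  seg 0: a=0 b=3759/740 c=0 d=-799/740
  seg 1: a=4 b=681/370 c=-2397/740 d=4349/6660
  seg 2: a=-2 b=27/740 c=488/185 d=-119/180
  seg 3: a=4 b=-147/74 c=-2451/740 d=1891/1480
  seg 4: a=-3 b=18/185 c=1611/370 d=-537/370
S(1/4) = 11869/9472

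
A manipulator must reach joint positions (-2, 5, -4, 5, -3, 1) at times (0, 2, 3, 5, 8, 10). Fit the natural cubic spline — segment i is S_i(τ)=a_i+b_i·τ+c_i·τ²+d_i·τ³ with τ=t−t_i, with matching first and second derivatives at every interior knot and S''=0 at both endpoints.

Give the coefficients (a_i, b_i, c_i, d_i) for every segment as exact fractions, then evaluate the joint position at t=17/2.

Δ: Δ0=7/2, Δ1=-9, Δ2=9/2, Δ3=-8/3, Δ4=2
row 1: diag=6, rhs=-75; c'=1/6, d'=-25/2
row 2: denom=6−1·1/6=35/6; d'=(81−1·-25/2)/(35/6)=561/35
row 3: denom=10−2·12/35=326/35; d'=(-43−2·561/35)/(326/35)=-2627/326
row 4: denom=10−3·105/326=2945/326; d'=(28−3·-2627/326)/(2945/326)=17009/2945
back: M4=17009/2945
back: M3=-2627/326−105/326·17009/2945=-5842/589
back: M2=561/35−12/35·-5842/589=57219/2945
back: M1=-25/2−1/6·57219/2945=-46349/2945
M: M0=0, M1=-46349/2945, M2=57219/2945, M3=-5842/589, M4=17009/2945, M5=0
seg 0: a=-2, c=M0/2=0, d=(M1−M0)/(6·2)=-46349/35340, b=Δ0−h0·(2M0+M1)/6=154543/17670
seg 1: a=5, c=M1/2=-46349/5890, d=(M2−M1)/(6·1)=51784/8835, b=Δ1−h1·(2M1+M2)/6=-123551/17670
seg 2: a=-4, c=M2/2=57219/5890, d=(M3−M2)/(6·2)=-86429/35340, b=Δ2−h2·(2M2+M3)/6=-90941/17670
seg 3: a=5, c=M3/2=-2921/589, d=(M4−M3)/(6·3)=46219/53010, b=Δ3−h3·(2M3+M4)/6=77113/17670
seg 4: a=-3, c=M4/2=17009/5890, d=(M5−M4)/(6·2)=-17009/35340, b=Δ4−h4·(2M4+M5)/6=-16348/8835
t_q=17/2 → seg 4, τ=1/2; S=-3+-16348/8835·τ+17009/5890·τ²+-17009/35340·τ³=-307543/94240

  seg 0: a=-2 b=154543/17670 c=0 d=-46349/35340
  seg 1: a=5 b=-123551/17670 c=-46349/5890 d=51784/8835
  seg 2: a=-4 b=-90941/17670 c=57219/5890 d=-86429/35340
  seg 3: a=5 b=77113/17670 c=-2921/589 d=46219/53010
  seg 4: a=-3 b=-16348/8835 c=17009/5890 d=-17009/35340
S(17/2) = -307543/94240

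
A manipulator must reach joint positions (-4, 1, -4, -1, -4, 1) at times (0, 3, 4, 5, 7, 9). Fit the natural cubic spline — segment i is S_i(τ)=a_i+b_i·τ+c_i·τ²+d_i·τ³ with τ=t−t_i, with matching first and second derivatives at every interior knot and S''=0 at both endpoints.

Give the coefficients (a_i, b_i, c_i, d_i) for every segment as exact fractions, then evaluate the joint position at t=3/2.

  seg 0: a=-4 b=5036/975 c=0 d=-379/975
  seg 1: a=1 b=-5197/975 c=-1137/325 d=3733/975
  seg 2: a=-4 b=-164/195 c=2596/325 d=-311/75
  seg 3: a=-1 b=2627/975 c=-1447/325 d=1837/1560
  seg 4: a=-4 b=-1919/1950 c=3397/1300 d=-3397/7800
S(3/2) = 6333/2600

Δ: Δ0=5/3, Δ1=-5, Δ2=3, Δ3=-3/2, Δ4=5/2
row 1: diag=8, rhs=-40; c'=1/8, d'=-5
row 2: denom=4−1·1/8=31/8; d'=(48−1·-5)/(31/8)=424/31
row 3: denom=6−1·8/31=178/31; d'=(-27−1·424/31)/(178/31)=-1261/178
row 4: denom=8−2·31/89=650/89; d'=(24−2·-1261/178)/(650/89)=3397/650
back: M4=3397/650
back: M3=-1261/178−31/89·3397/650=-2894/325
back: M2=424/31−8/31·-2894/325=5192/325
back: M1=-5−1/8·5192/325=-2274/325
M: M0=0, M1=-2274/325, M2=5192/325, M3=-2894/325, M4=3397/650, M5=0
seg 0: a=-4, c=M0/2=0, d=(M1−M0)/(6·3)=-379/975, b=Δ0−h0·(2M0+M1)/6=5036/975
seg 1: a=1, c=M1/2=-1137/325, d=(M2−M1)/(6·1)=3733/975, b=Δ1−h1·(2M1+M2)/6=-5197/975
seg 2: a=-4, c=M2/2=2596/325, d=(M3−M2)/(6·1)=-311/75, b=Δ2−h2·(2M2+M3)/6=-164/195
seg 3: a=-1, c=M3/2=-1447/325, d=(M4−M3)/(6·2)=1837/1560, b=Δ3−h3·(2M3+M4)/6=2627/975
seg 4: a=-4, c=M4/2=3397/1300, d=(M5−M4)/(6·2)=-3397/7800, b=Δ4−h4·(2M4+M5)/6=-1919/1950
t_q=3/2 → seg 0, τ=3/2; S=-4+5036/975·τ+0·τ²+-379/975·τ³=6333/2600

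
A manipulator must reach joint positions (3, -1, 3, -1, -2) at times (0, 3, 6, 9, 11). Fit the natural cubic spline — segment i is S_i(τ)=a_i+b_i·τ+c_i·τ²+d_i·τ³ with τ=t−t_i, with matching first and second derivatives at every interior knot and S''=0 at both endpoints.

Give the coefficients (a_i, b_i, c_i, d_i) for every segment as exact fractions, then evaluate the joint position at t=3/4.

  seg 0: a=3 b=-1871/828 c=0 d=767/7452
  seg 1: a=-1 b=215/414 c=767/828 d=-1627/7452
  seg 2: a=3 b=151/828 c=-215/207 d=1325/7452
  seg 3: a=-1 b=-517/414 c=155/276 d=-155/1656
S(3/4) = 7941/5888

Δ: Δ0=-4/3, Δ1=4/3, Δ2=-4/3, Δ3=-1/2
row 1: diag=12, rhs=16; c'=1/4, d'=4/3
row 2: denom=12−3·1/4=45/4; d'=(-16−3·4/3)/(45/4)=-16/9
row 3: denom=10−3·4/15=46/5; d'=(5−3·-16/9)/(46/5)=155/138
back: M3=155/138
back: M2=-16/9−4/15·155/138=-430/207
back: M1=4/3−1/4·-430/207=767/414
M: M0=0, M1=767/414, M2=-430/207, M3=155/138, M4=0
seg 0: a=3, c=M0/2=0, d=(M1−M0)/(6·3)=767/7452, b=Δ0−h0·(2M0+M1)/6=-1871/828
seg 1: a=-1, c=M1/2=767/828, d=(M2−M1)/(6·3)=-1627/7452, b=Δ1−h1·(2M1+M2)/6=215/414
seg 2: a=3, c=M2/2=-215/207, d=(M3−M2)/(6·3)=1325/7452, b=Δ2−h2·(2M2+M3)/6=151/828
seg 3: a=-1, c=M3/2=155/276, d=(M4−M3)/(6·2)=-155/1656, b=Δ3−h3·(2M3+M4)/6=-517/414
t_q=3/4 → seg 0, τ=3/4; S=3+-1871/828·τ+0·τ²+767/7452·τ³=7941/5888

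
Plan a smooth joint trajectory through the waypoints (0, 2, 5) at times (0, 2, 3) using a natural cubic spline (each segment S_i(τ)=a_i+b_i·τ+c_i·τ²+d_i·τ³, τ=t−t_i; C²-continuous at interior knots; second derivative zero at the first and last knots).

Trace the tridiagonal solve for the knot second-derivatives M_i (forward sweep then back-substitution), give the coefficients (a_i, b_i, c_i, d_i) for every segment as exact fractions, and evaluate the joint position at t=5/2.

Δ: Δ0=1, Δ1=3
row 1: diag=6, rhs=12; c'=1/6, d'=2
back: M1=2
M: M0=0, M1=2, M2=0
seg 0: a=0, c=M0/2=0, d=(M1−M0)/(6·2)=1/6, b=Δ0−h0·(2M0+M1)/6=1/3
seg 1: a=2, c=M1/2=1, d=(M2−M1)/(6·1)=-1/3, b=Δ1−h1·(2M1+M2)/6=7/3
t_q=5/2 → seg 1, τ=1/2; S=2+7/3·τ+1·τ²+-1/3·τ³=27/8

  seg 0: a=0 b=1/3 c=0 d=1/6
  seg 1: a=2 b=7/3 c=1 d=-1/3
S(5/2) = 27/8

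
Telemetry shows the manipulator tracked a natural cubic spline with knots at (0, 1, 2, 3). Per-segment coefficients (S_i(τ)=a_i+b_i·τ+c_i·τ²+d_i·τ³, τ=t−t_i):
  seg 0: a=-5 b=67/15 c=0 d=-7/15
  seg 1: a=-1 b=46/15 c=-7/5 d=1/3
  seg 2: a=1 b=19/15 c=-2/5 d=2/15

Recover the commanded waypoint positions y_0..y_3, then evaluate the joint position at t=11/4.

y_0=-5 y_1=-1 y_2=1 y_3=2
S(11/4) = 57/32

y_0 = S_0(0) = a_0 = -5
y_1 = S_1(0) = a_1 = -1
y_2 = S_2(0) = a_2 = 1
y_3 = S_2(1) = 2
t_q=11/4 is in segment 2 (τ=3/4); S_2(τ)=57/32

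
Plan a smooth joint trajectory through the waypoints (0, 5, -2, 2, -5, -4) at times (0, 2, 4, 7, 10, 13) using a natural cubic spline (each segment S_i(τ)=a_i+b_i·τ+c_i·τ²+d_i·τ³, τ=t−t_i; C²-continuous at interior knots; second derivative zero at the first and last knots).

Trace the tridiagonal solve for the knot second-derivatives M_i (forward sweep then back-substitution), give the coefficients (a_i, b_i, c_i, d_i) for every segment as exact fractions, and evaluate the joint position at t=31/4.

Δ: Δ0=5/2, Δ1=-7/2, Δ2=4/3, Δ3=-7/3, Δ4=1/3
row 1: diag=8, rhs=-36; c'=1/4, d'=-9/2
row 2: denom=10−2·1/4=19/2; d'=(29−2·-9/2)/(19/2)=4
row 3: denom=12−3·6/19=210/19; d'=(-22−3·4)/(210/19)=-323/105
row 4: denom=12−3·19/70=783/70; d'=(16−3·-323/105)/(783/70)=1766/783
back: M4=1766/783
back: M3=-323/105−19/70·1766/783=-2888/783
back: M2=4−6/19·-2888/783=1348/261
back: M1=-9/2−1/4·1348/261=-3023/522
M: M0=0, M1=-3023/522, M2=1348/261, M3=-2888/783, M4=1766/783, M5=0
seg 0: a=0, c=M0/2=0, d=(M1−M0)/(6·2)=-3023/6264, b=Δ0−h0·(2M0+M1)/6=3469/783
seg 1: a=5, c=M1/2=-3023/1044, d=(M2−M1)/(6·2)=5719/6264, b=Δ1−h1·(2M1+M2)/6=-2131/1566
seg 2: a=-2, c=M2/2=674/261, d=(M3−M2)/(6·3)=-3466/7047, b=Δ2−h2·(2M2+M3)/6=-1556/783
seg 3: a=2, c=M3/2=-1444/783, d=(M4−M3)/(6·3)=2327/7047, b=Δ3−h3·(2M3+M4)/6=178/783
seg 4: a=-5, c=M4/2=883/783, d=(M5−M4)/(6·3)=-883/7047, b=Δ4−h4·(2M4+M5)/6=-1505/783
t_q=31/4 → seg 3, τ=3/4; S=2+178/783·τ+-1444/783·τ²+2327/7047·τ³=7085/5568

  seg 0: a=0 b=3469/783 c=0 d=-3023/6264
  seg 1: a=5 b=-2131/1566 c=-3023/1044 d=5719/6264
  seg 2: a=-2 b=-1556/783 c=674/261 d=-3466/7047
  seg 3: a=2 b=178/783 c=-1444/783 d=2327/7047
  seg 4: a=-5 b=-1505/783 c=883/783 d=-883/7047
S(31/4) = 7085/5568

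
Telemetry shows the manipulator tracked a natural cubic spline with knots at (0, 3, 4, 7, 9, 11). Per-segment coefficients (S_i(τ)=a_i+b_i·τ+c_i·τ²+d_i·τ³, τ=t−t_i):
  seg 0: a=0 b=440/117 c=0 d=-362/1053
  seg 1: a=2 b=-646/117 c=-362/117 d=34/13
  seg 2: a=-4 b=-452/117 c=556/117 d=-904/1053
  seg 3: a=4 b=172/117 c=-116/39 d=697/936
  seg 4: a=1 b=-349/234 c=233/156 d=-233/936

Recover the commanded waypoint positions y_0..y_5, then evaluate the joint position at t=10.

y_0=0 y_1=2 y_2=-4 y_3=4 y_4=1 y_5=2
S(10) = 235/312

y_0 = S_0(0) = a_0 = 0
y_1 = S_1(0) = a_1 = 2
y_2 = S_2(0) = a_2 = -4
y_3 = S_3(0) = a_3 = 4
y_4 = S_4(0) = a_4 = 1
y_5 = S_4(2) = 2
t_q=10 is in segment 4 (τ=1); S_4(τ)=235/312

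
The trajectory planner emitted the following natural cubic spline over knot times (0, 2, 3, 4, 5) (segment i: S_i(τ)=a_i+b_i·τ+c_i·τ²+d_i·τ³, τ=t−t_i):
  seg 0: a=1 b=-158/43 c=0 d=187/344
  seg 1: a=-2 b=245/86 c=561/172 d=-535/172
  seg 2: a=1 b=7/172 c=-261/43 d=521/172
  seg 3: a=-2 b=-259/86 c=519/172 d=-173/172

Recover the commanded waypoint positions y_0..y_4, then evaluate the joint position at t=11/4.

y_0=1 y_1=-2 y_2=1 y_3=-2 y_4=-3
S(11/4) = 7255/11008

y_0 = S_0(0) = a_0 = 1
y_1 = S_1(0) = a_1 = -2
y_2 = S_2(0) = a_2 = 1
y_3 = S_3(0) = a_3 = -2
y_4 = S_3(1) = -3
t_q=11/4 is in segment 1 (τ=3/4); S_1(τ)=7255/11008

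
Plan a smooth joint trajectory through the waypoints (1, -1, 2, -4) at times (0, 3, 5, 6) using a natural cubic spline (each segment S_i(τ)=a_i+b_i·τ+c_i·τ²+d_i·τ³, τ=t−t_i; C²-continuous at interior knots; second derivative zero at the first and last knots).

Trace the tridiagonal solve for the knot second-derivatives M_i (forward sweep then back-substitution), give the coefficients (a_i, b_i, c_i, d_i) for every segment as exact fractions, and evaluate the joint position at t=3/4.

  seg 0: a=1 b=-13/6 c=0 d=1/6
  seg 1: a=-1 b=7/3 c=3/2 d=-23/24
  seg 2: a=2 b=-19/6 c=-17/4 d=17/12
S(3/4) = -71/128

Δ: Δ0=-2/3, Δ1=3/2, Δ2=-6
row 1: diag=10, rhs=13; c'=1/5, d'=13/10
row 2: denom=6−2·1/5=28/5; d'=(-45−2·13/10)/(28/5)=-17/2
back: M2=-17/2
back: M1=13/10−1/5·-17/2=3
M: M0=0, M1=3, M2=-17/2, M3=0
seg 0: a=1, c=M0/2=0, d=(M1−M0)/(6·3)=1/6, b=Δ0−h0·(2M0+M1)/6=-13/6
seg 1: a=-1, c=M1/2=3/2, d=(M2−M1)/(6·2)=-23/24, b=Δ1−h1·(2M1+M2)/6=7/3
seg 2: a=2, c=M2/2=-17/4, d=(M3−M2)/(6·1)=17/12, b=Δ2−h2·(2M2+M3)/6=-19/6
t_q=3/4 → seg 0, τ=3/4; S=1+-13/6·τ+0·τ²+1/6·τ³=-71/128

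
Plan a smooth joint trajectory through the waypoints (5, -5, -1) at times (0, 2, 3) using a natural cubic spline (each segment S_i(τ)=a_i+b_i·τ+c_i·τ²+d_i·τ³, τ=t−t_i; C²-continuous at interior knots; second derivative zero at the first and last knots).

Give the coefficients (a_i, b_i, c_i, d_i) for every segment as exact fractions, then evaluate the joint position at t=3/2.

Δ: Δ0=-5, Δ1=4
row 1: diag=6, rhs=54; c'=1/6, d'=9
back: M1=9
M: M0=0, M1=9, M2=0
seg 0: a=5, c=M0/2=0, d=(M1−M0)/(6·2)=3/4, b=Δ0−h0·(2M0+M1)/6=-8
seg 1: a=-5, c=M1/2=9/2, d=(M2−M1)/(6·1)=-3/2, b=Δ1−h1·(2M1+M2)/6=1
t_q=3/2 → seg 0, τ=3/2; S=5+-8·τ+0·τ²+3/4·τ³=-143/32

  seg 0: a=5 b=-8 c=0 d=3/4
  seg 1: a=-5 b=1 c=9/2 d=-3/2
S(3/2) = -143/32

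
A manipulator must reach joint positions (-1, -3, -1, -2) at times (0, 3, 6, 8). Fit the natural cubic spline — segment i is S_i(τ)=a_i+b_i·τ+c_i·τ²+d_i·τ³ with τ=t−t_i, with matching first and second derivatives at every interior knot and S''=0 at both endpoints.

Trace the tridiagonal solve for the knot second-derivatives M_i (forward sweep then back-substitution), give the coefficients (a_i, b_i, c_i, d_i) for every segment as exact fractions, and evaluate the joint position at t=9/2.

  seg 0: a=-1 b=-83/74 c=0 d=101/1998
  seg 1: a=-3 b=9/37 c=101/222 d=-209/1998
  seg 2: a=-1 b=11/74 c=-18/37 d=3/37
S(9/2) = -1163/592

Δ: Δ0=-2/3, Δ1=2/3, Δ2=-1/2
row 1: diag=12, rhs=8; c'=1/4, d'=2/3
row 2: denom=10−3·1/4=37/4; d'=(-7−3·2/3)/(37/4)=-36/37
back: M2=-36/37
back: M1=2/3−1/4·-36/37=101/111
M: M0=0, M1=101/111, M2=-36/37, M3=0
seg 0: a=-1, c=M0/2=0, d=(M1−M0)/(6·3)=101/1998, b=Δ0−h0·(2M0+M1)/6=-83/74
seg 1: a=-3, c=M1/2=101/222, d=(M2−M1)/(6·3)=-209/1998, b=Δ1−h1·(2M1+M2)/6=9/37
seg 2: a=-1, c=M2/2=-18/37, d=(M3−M2)/(6·2)=3/37, b=Δ2−h2·(2M2+M3)/6=11/74
t_q=9/2 → seg 1, τ=3/2; S=-3+9/37·τ+101/222·τ²+-209/1998·τ³=-1163/592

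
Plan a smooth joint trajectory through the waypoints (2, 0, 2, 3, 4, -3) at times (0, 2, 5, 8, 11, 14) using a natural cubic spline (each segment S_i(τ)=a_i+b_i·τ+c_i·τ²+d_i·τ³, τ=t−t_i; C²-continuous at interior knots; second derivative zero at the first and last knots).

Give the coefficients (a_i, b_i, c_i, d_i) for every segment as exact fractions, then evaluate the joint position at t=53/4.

  seg 0: a=2 b=-717/515 c=0 d=101/1030
  seg 1: a=0 b=-111/515 c=303/515 d=-1364/13905
  seg 2: a=2 b=343/515 c=-91/309 d=851/13905
  seg 3: a=3 b=284/515 c=132/515 d=-305/2781
  seg 4: a=4 b=-449/515 c=-1129/1545 d=1129/13905
S(53/4) = -4853/6592

Δ: Δ0=-1, Δ1=2/3, Δ2=1/3, Δ3=1/3, Δ4=-7/3
row 1: diag=10, rhs=10; c'=3/10, d'=1
row 2: denom=12−3·3/10=111/10; d'=(-2−3·1)/(111/10)=-50/111
row 3: denom=12−3·10/37=414/37; d'=(0−3·-50/111)/(414/37)=25/207
row 4: denom=12−3·37/138=515/46; d'=(-16−3·25/207)/(515/46)=-2258/1545
back: M4=-2258/1545
back: M3=25/207−37/138·-2258/1545=264/515
back: M2=-50/111−10/37·264/515=-182/309
back: M1=1−3/10·-182/309=606/515
M: M0=0, M1=606/515, M2=-182/309, M3=264/515, M4=-2258/1545, M5=0
seg 0: a=2, c=M0/2=0, d=(M1−M0)/(6·2)=101/1030, b=Δ0−h0·(2M0+M1)/6=-717/515
seg 1: a=0, c=M1/2=303/515, d=(M2−M1)/(6·3)=-1364/13905, b=Δ1−h1·(2M1+M2)/6=-111/515
seg 2: a=2, c=M2/2=-91/309, d=(M3−M2)/(6·3)=851/13905, b=Δ2−h2·(2M2+M3)/6=343/515
seg 3: a=3, c=M3/2=132/515, d=(M4−M3)/(6·3)=-305/2781, b=Δ3−h3·(2M3+M4)/6=284/515
seg 4: a=4, c=M4/2=-1129/1545, d=(M5−M4)/(6·3)=1129/13905, b=Δ4−h4·(2M4+M5)/6=-449/515
t_q=53/4 → seg 4, τ=9/4; S=4+-449/515·τ+-1129/1545·τ²+1129/13905·τ³=-4853/6592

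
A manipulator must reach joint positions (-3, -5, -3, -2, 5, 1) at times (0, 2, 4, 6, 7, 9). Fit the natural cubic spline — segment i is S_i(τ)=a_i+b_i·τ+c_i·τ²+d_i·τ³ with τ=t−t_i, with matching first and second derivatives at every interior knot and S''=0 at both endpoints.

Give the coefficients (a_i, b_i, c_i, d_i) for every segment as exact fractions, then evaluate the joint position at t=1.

Δ: Δ0=-1, Δ1=1, Δ2=1/2, Δ3=7, Δ4=-2
row 1: diag=8, rhs=12; c'=1/4, d'=3/2
row 2: denom=8−2·1/4=15/2; d'=(-3−2·3/2)/(15/2)=-4/5
row 3: denom=6−2·4/15=82/15; d'=(39−2·-4/5)/(82/15)=609/82
row 4: denom=6−1·15/82=477/82; d'=(-54−1·609/82)/(477/82)=-1679/159
back: M4=-1679/159
back: M3=609/82−15/82·-1679/159=496/53
back: M2=-4/5−4/15·496/53=-524/159
back: M1=3/2−1/4·-524/159=739/318
M: M0=0, M1=739/318, M2=-524/159, M3=496/53, M4=-1679/159, M5=0
seg 0: a=-3, c=M0/2=0, d=(M1−M0)/(6·2)=739/3816, b=Δ0−h0·(2M0+M1)/6=-1693/954
seg 1: a=-5, c=M1/2=739/636, d=(M2−M1)/(6·2)=-1787/3816, b=Δ1−h1·(2M1+M2)/6=262/477
seg 2: a=-3, c=M2/2=-262/159, d=(M3−M2)/(6·2)=503/477, b=Δ2−h2·(2M2+M3)/6=-403/954
seg 3: a=-2, c=M3/2=248/53, d=(M4−M3)/(6·1)=-3167/954, b=Δ3−h3·(2M3+M4)/6=5381/954
seg 4: a=5, c=M4/2=-1679/318, d=(M5−M4)/(6·2)=1679/1908, b=Δ4−h4·(2M4+M5)/6=2404/477
t_q=1 → seg 0, τ=1; S=-3+-1693/954·τ+0·τ²+739/3816·τ³=-5827/1272

  seg 0: a=-3 b=-1693/954 c=0 d=739/3816
  seg 1: a=-5 b=262/477 c=739/636 d=-1787/3816
  seg 2: a=-3 b=-403/954 c=-262/159 d=503/477
  seg 3: a=-2 b=5381/954 c=248/53 d=-3167/954
  seg 4: a=5 b=2404/477 c=-1679/318 d=1679/1908
S(1) = -5827/1272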